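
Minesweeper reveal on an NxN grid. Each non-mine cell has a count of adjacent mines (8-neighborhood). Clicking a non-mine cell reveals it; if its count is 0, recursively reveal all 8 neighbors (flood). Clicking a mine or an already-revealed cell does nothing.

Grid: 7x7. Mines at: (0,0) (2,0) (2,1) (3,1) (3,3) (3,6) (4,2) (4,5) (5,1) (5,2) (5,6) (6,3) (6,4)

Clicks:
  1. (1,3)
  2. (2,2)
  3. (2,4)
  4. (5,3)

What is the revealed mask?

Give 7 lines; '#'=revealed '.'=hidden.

Answer: .######
.######
..#####
.......
.......
...#...
.......

Derivation:
Click 1 (1,3) count=0: revealed 17 new [(0,1) (0,2) (0,3) (0,4) (0,5) (0,6) (1,1) (1,2) (1,3) (1,4) (1,5) (1,6) (2,2) (2,3) (2,4) (2,5) (2,6)] -> total=17
Click 2 (2,2) count=3: revealed 0 new [(none)] -> total=17
Click 3 (2,4) count=1: revealed 0 new [(none)] -> total=17
Click 4 (5,3) count=4: revealed 1 new [(5,3)] -> total=18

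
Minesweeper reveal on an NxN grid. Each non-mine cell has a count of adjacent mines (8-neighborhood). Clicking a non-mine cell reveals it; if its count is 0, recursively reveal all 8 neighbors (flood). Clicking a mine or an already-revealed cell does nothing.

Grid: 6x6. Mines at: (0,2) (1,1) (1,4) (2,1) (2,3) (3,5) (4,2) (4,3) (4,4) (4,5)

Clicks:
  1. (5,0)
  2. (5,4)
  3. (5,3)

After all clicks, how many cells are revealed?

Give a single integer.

Click 1 (5,0) count=0: revealed 6 new [(3,0) (3,1) (4,0) (4,1) (5,0) (5,1)] -> total=6
Click 2 (5,4) count=3: revealed 1 new [(5,4)] -> total=7
Click 3 (5,3) count=3: revealed 1 new [(5,3)] -> total=8

Answer: 8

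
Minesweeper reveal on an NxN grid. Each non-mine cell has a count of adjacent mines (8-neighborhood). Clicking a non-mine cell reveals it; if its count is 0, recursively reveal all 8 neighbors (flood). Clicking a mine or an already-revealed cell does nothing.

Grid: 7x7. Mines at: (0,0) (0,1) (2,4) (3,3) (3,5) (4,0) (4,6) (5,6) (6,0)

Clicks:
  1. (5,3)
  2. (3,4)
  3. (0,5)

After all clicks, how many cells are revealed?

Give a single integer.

Click 1 (5,3) count=0: revealed 15 new [(4,1) (4,2) (4,3) (4,4) (4,5) (5,1) (5,2) (5,3) (5,4) (5,5) (6,1) (6,2) (6,3) (6,4) (6,5)] -> total=15
Click 2 (3,4) count=3: revealed 1 new [(3,4)] -> total=16
Click 3 (0,5) count=0: revealed 12 new [(0,2) (0,3) (0,4) (0,5) (0,6) (1,2) (1,3) (1,4) (1,5) (1,6) (2,5) (2,6)] -> total=28

Answer: 28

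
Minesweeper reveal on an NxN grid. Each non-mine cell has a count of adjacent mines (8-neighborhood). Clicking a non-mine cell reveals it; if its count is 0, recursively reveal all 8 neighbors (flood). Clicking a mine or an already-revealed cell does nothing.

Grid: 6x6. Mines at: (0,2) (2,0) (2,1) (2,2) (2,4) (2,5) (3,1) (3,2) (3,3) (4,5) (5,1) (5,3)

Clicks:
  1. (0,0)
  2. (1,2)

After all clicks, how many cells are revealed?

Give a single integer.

Answer: 5

Derivation:
Click 1 (0,0) count=0: revealed 4 new [(0,0) (0,1) (1,0) (1,1)] -> total=4
Click 2 (1,2) count=3: revealed 1 new [(1,2)] -> total=5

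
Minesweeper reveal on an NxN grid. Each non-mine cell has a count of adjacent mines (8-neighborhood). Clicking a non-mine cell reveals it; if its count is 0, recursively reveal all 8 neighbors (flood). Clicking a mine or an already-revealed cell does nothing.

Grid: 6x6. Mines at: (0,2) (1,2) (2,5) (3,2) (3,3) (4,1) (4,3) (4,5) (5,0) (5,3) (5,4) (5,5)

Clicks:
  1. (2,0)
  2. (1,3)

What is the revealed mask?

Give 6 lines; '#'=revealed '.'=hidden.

Answer: ##....
##.#..
##....
##....
......
......

Derivation:
Click 1 (2,0) count=0: revealed 8 new [(0,0) (0,1) (1,0) (1,1) (2,0) (2,1) (3,0) (3,1)] -> total=8
Click 2 (1,3) count=2: revealed 1 new [(1,3)] -> total=9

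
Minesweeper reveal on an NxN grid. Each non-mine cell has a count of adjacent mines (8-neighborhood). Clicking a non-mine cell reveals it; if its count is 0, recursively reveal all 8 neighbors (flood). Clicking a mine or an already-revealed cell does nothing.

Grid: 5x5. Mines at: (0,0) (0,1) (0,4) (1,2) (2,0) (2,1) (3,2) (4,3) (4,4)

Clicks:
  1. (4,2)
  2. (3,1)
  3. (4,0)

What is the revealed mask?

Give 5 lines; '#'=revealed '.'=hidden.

Click 1 (4,2) count=2: revealed 1 new [(4,2)] -> total=1
Click 2 (3,1) count=3: revealed 1 new [(3,1)] -> total=2
Click 3 (4,0) count=0: revealed 3 new [(3,0) (4,0) (4,1)] -> total=5

Answer: .....
.....
.....
##...
###..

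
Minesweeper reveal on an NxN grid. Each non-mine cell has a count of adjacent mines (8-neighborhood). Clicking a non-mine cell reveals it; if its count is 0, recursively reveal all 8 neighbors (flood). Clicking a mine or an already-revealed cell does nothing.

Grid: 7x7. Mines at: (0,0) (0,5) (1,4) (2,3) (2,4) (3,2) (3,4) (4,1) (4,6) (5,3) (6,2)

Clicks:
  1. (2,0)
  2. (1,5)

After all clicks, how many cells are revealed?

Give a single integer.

Answer: 7

Derivation:
Click 1 (2,0) count=0: revealed 6 new [(1,0) (1,1) (2,0) (2,1) (3,0) (3,1)] -> total=6
Click 2 (1,5) count=3: revealed 1 new [(1,5)] -> total=7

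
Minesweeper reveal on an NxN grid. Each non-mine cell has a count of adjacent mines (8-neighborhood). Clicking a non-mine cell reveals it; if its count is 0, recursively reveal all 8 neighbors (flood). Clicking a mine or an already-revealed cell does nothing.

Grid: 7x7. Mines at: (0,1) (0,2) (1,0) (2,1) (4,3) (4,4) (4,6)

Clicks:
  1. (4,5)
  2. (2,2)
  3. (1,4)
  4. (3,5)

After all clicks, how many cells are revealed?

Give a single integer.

Answer: 20

Derivation:
Click 1 (4,5) count=2: revealed 1 new [(4,5)] -> total=1
Click 2 (2,2) count=1: revealed 1 new [(2,2)] -> total=2
Click 3 (1,4) count=0: revealed 18 new [(0,3) (0,4) (0,5) (0,6) (1,2) (1,3) (1,4) (1,5) (1,6) (2,3) (2,4) (2,5) (2,6) (3,2) (3,3) (3,4) (3,5) (3,6)] -> total=20
Click 4 (3,5) count=2: revealed 0 new [(none)] -> total=20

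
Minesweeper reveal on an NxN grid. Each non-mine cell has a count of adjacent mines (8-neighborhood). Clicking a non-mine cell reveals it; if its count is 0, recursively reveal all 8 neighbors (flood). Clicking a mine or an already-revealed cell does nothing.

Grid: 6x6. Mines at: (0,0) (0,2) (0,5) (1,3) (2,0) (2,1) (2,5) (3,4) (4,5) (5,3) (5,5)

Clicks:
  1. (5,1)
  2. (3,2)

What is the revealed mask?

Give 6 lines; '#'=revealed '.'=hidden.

Answer: ......
......
......
###...
###...
###...

Derivation:
Click 1 (5,1) count=0: revealed 9 new [(3,0) (3,1) (3,2) (4,0) (4,1) (4,2) (5,0) (5,1) (5,2)] -> total=9
Click 2 (3,2) count=1: revealed 0 new [(none)] -> total=9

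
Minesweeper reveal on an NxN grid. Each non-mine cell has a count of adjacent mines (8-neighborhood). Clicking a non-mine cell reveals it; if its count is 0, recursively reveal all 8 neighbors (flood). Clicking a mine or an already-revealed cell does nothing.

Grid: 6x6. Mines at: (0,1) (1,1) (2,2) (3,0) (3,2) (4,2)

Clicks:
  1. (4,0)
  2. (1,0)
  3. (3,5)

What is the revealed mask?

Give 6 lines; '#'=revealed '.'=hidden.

Answer: ..####
#.####
...###
...###
#..###
...###

Derivation:
Click 1 (4,0) count=1: revealed 1 new [(4,0)] -> total=1
Click 2 (1,0) count=2: revealed 1 new [(1,0)] -> total=2
Click 3 (3,5) count=0: revealed 20 new [(0,2) (0,3) (0,4) (0,5) (1,2) (1,3) (1,4) (1,5) (2,3) (2,4) (2,5) (3,3) (3,4) (3,5) (4,3) (4,4) (4,5) (5,3) (5,4) (5,5)] -> total=22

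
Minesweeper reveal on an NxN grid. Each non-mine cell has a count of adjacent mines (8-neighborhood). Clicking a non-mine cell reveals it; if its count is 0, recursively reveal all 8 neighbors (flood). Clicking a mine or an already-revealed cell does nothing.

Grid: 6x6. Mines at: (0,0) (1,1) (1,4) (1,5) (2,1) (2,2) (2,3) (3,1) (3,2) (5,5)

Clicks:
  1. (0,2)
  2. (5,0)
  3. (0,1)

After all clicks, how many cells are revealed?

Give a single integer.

Answer: 12

Derivation:
Click 1 (0,2) count=1: revealed 1 new [(0,2)] -> total=1
Click 2 (5,0) count=0: revealed 10 new [(4,0) (4,1) (4,2) (4,3) (4,4) (5,0) (5,1) (5,2) (5,3) (5,4)] -> total=11
Click 3 (0,1) count=2: revealed 1 new [(0,1)] -> total=12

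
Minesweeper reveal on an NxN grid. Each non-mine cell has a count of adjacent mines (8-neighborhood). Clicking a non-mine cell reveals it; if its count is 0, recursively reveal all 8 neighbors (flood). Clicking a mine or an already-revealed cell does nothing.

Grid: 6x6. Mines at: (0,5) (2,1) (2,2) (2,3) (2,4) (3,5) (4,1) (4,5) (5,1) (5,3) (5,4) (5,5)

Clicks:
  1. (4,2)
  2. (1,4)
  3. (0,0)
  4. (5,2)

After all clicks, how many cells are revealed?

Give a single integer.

Click 1 (4,2) count=3: revealed 1 new [(4,2)] -> total=1
Click 2 (1,4) count=3: revealed 1 new [(1,4)] -> total=2
Click 3 (0,0) count=0: revealed 9 new [(0,0) (0,1) (0,2) (0,3) (0,4) (1,0) (1,1) (1,2) (1,3)] -> total=11
Click 4 (5,2) count=3: revealed 1 new [(5,2)] -> total=12

Answer: 12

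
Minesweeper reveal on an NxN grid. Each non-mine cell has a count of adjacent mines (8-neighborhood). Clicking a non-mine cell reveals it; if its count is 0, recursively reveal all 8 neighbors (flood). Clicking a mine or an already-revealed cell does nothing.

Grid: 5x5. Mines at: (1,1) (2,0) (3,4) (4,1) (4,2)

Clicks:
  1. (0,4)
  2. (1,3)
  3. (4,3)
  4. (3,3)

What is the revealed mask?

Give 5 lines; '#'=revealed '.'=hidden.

Click 1 (0,4) count=0: revealed 9 new [(0,2) (0,3) (0,4) (1,2) (1,3) (1,4) (2,2) (2,3) (2,4)] -> total=9
Click 2 (1,3) count=0: revealed 0 new [(none)] -> total=9
Click 3 (4,3) count=2: revealed 1 new [(4,3)] -> total=10
Click 4 (3,3) count=2: revealed 1 new [(3,3)] -> total=11

Answer: ..###
..###
..###
...#.
...#.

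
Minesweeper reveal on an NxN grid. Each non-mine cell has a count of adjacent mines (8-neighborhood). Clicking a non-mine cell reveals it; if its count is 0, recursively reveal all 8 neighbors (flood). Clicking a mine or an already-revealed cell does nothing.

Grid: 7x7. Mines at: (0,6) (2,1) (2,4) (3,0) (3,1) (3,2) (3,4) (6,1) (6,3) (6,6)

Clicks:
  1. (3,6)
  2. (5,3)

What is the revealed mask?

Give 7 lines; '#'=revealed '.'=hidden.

Answer: .......
.....##
.....##
.....##
.....##
...#.##
.......

Derivation:
Click 1 (3,6) count=0: revealed 10 new [(1,5) (1,6) (2,5) (2,6) (3,5) (3,6) (4,5) (4,6) (5,5) (5,6)] -> total=10
Click 2 (5,3) count=1: revealed 1 new [(5,3)] -> total=11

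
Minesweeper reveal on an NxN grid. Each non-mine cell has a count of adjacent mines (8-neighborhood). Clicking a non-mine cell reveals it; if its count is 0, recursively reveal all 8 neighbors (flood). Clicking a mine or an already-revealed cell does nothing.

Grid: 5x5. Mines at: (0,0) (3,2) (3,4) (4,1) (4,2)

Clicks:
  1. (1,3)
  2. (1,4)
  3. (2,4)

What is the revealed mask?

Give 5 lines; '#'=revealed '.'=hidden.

Answer: .####
.####
.####
.....
.....

Derivation:
Click 1 (1,3) count=0: revealed 12 new [(0,1) (0,2) (0,3) (0,4) (1,1) (1,2) (1,3) (1,4) (2,1) (2,2) (2,3) (2,4)] -> total=12
Click 2 (1,4) count=0: revealed 0 new [(none)] -> total=12
Click 3 (2,4) count=1: revealed 0 new [(none)] -> total=12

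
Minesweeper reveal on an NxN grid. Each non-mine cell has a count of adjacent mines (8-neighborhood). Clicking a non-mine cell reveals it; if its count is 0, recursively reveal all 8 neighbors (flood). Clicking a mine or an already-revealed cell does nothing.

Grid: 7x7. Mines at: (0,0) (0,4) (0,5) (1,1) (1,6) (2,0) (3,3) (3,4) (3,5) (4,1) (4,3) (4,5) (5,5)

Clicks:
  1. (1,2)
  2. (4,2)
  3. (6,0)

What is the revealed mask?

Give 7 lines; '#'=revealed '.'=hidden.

Answer: .......
..#....
.......
.......
..#....
#####..
#####..

Derivation:
Click 1 (1,2) count=1: revealed 1 new [(1,2)] -> total=1
Click 2 (4,2) count=3: revealed 1 new [(4,2)] -> total=2
Click 3 (6,0) count=0: revealed 10 new [(5,0) (5,1) (5,2) (5,3) (5,4) (6,0) (6,1) (6,2) (6,3) (6,4)] -> total=12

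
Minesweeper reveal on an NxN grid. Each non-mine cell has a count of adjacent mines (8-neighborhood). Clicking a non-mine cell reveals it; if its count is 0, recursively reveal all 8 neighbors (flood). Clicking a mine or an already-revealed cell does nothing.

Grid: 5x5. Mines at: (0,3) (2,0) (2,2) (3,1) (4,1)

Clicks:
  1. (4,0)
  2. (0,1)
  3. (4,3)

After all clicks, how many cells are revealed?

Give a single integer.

Answer: 17

Derivation:
Click 1 (4,0) count=2: revealed 1 new [(4,0)] -> total=1
Click 2 (0,1) count=0: revealed 6 new [(0,0) (0,1) (0,2) (1,0) (1,1) (1,2)] -> total=7
Click 3 (4,3) count=0: revealed 10 new [(1,3) (1,4) (2,3) (2,4) (3,2) (3,3) (3,4) (4,2) (4,3) (4,4)] -> total=17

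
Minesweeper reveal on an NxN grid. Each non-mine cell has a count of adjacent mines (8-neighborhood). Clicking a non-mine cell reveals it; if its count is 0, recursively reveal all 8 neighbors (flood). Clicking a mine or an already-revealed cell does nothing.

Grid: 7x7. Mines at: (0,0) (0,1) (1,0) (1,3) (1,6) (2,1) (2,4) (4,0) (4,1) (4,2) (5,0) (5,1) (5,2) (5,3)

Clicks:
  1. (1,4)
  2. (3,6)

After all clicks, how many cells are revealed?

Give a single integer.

Click 1 (1,4) count=2: revealed 1 new [(1,4)] -> total=1
Click 2 (3,6) count=0: revealed 14 new [(2,5) (2,6) (3,4) (3,5) (3,6) (4,4) (4,5) (4,6) (5,4) (5,5) (5,6) (6,4) (6,5) (6,6)] -> total=15

Answer: 15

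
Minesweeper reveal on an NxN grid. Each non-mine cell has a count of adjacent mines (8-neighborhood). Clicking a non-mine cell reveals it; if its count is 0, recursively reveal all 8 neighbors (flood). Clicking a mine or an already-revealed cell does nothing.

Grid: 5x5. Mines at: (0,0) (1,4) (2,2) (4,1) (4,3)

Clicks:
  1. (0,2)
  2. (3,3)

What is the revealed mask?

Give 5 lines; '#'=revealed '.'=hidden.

Click 1 (0,2) count=0: revealed 6 new [(0,1) (0,2) (0,3) (1,1) (1,2) (1,3)] -> total=6
Click 2 (3,3) count=2: revealed 1 new [(3,3)] -> total=7

Answer: .###.
.###.
.....
...#.
.....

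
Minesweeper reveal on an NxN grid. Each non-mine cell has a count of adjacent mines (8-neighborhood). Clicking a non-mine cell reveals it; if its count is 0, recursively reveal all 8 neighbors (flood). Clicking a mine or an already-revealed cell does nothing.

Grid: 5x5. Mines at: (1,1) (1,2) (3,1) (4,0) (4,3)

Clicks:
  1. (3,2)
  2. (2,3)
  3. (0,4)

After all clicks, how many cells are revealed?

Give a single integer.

Click 1 (3,2) count=2: revealed 1 new [(3,2)] -> total=1
Click 2 (2,3) count=1: revealed 1 new [(2,3)] -> total=2
Click 3 (0,4) count=0: revealed 7 new [(0,3) (0,4) (1,3) (1,4) (2,4) (3,3) (3,4)] -> total=9

Answer: 9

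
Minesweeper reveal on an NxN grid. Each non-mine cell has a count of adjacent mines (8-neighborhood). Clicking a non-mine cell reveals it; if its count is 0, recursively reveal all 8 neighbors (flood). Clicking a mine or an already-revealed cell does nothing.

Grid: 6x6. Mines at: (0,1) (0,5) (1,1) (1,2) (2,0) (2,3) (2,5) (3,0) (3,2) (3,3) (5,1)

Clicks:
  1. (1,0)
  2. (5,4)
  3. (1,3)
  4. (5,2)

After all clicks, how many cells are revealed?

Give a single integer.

Answer: 12

Derivation:
Click 1 (1,0) count=3: revealed 1 new [(1,0)] -> total=1
Click 2 (5,4) count=0: revealed 10 new [(3,4) (3,5) (4,2) (4,3) (4,4) (4,5) (5,2) (5,3) (5,4) (5,5)] -> total=11
Click 3 (1,3) count=2: revealed 1 new [(1,3)] -> total=12
Click 4 (5,2) count=1: revealed 0 new [(none)] -> total=12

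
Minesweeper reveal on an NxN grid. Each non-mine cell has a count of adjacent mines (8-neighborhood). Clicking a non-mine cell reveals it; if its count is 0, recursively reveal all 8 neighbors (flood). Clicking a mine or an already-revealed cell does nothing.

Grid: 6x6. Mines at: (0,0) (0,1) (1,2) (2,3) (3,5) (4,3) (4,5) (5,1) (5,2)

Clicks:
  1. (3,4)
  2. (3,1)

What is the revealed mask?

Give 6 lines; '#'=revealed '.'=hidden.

Answer: ......
##....
###...
###.#.
###...
......

Derivation:
Click 1 (3,4) count=4: revealed 1 new [(3,4)] -> total=1
Click 2 (3,1) count=0: revealed 11 new [(1,0) (1,1) (2,0) (2,1) (2,2) (3,0) (3,1) (3,2) (4,0) (4,1) (4,2)] -> total=12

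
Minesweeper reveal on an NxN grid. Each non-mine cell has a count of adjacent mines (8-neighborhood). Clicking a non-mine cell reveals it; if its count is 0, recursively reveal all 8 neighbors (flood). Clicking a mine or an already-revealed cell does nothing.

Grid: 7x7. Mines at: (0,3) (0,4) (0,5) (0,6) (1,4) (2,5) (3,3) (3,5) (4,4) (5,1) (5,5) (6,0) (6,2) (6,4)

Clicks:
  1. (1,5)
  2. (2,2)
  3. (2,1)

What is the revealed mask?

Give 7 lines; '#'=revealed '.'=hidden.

Answer: ###....
###..#.
###....
###....
###....
.......
.......

Derivation:
Click 1 (1,5) count=5: revealed 1 new [(1,5)] -> total=1
Click 2 (2,2) count=1: revealed 1 new [(2,2)] -> total=2
Click 3 (2,1) count=0: revealed 14 new [(0,0) (0,1) (0,2) (1,0) (1,1) (1,2) (2,0) (2,1) (3,0) (3,1) (3,2) (4,0) (4,1) (4,2)] -> total=16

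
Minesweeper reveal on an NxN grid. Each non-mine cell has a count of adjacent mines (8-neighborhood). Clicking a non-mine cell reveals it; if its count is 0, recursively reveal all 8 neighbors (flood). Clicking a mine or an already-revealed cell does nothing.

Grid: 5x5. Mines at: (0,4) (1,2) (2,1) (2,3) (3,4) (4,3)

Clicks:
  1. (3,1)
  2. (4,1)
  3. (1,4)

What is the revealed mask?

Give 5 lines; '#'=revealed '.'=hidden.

Answer: .....
....#
.....
###..
###..

Derivation:
Click 1 (3,1) count=1: revealed 1 new [(3,1)] -> total=1
Click 2 (4,1) count=0: revealed 5 new [(3,0) (3,2) (4,0) (4,1) (4,2)] -> total=6
Click 3 (1,4) count=2: revealed 1 new [(1,4)] -> total=7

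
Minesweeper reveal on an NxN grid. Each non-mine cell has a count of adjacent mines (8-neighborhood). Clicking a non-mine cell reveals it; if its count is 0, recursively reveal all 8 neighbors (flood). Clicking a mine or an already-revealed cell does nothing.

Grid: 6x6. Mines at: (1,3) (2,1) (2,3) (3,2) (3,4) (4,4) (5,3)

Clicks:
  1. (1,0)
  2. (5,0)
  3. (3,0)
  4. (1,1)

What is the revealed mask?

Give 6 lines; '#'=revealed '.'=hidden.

Click 1 (1,0) count=1: revealed 1 new [(1,0)] -> total=1
Click 2 (5,0) count=0: revealed 8 new [(3,0) (3,1) (4,0) (4,1) (4,2) (5,0) (5,1) (5,2)] -> total=9
Click 3 (3,0) count=1: revealed 0 new [(none)] -> total=9
Click 4 (1,1) count=1: revealed 1 new [(1,1)] -> total=10

Answer: ......
##....
......
##....
###...
###...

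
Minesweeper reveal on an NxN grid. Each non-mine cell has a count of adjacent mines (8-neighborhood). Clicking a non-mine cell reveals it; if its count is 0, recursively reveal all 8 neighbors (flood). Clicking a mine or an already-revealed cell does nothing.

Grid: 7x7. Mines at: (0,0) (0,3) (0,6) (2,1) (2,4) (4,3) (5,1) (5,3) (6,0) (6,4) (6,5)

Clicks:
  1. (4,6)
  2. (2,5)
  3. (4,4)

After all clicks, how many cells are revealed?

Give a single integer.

Answer: 13

Derivation:
Click 1 (4,6) count=0: revealed 13 new [(1,5) (1,6) (2,5) (2,6) (3,4) (3,5) (3,6) (4,4) (4,5) (4,6) (5,4) (5,5) (5,6)] -> total=13
Click 2 (2,5) count=1: revealed 0 new [(none)] -> total=13
Click 3 (4,4) count=2: revealed 0 new [(none)] -> total=13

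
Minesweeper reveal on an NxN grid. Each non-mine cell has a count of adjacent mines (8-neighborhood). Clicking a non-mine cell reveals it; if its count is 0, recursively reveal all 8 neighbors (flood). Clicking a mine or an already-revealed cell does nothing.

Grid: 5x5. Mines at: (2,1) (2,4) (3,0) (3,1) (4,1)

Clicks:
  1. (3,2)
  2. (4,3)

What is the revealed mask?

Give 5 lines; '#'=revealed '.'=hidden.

Click 1 (3,2) count=3: revealed 1 new [(3,2)] -> total=1
Click 2 (4,3) count=0: revealed 5 new [(3,3) (3,4) (4,2) (4,3) (4,4)] -> total=6

Answer: .....
.....
.....
..###
..###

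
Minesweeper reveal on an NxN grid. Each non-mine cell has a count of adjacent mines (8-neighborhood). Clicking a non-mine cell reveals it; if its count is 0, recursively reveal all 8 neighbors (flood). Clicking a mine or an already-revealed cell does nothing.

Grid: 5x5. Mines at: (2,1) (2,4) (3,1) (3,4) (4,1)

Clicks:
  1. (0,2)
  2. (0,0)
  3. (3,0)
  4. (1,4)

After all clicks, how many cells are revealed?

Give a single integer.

Answer: 11

Derivation:
Click 1 (0,2) count=0: revealed 10 new [(0,0) (0,1) (0,2) (0,3) (0,4) (1,0) (1,1) (1,2) (1,3) (1,4)] -> total=10
Click 2 (0,0) count=0: revealed 0 new [(none)] -> total=10
Click 3 (3,0) count=3: revealed 1 new [(3,0)] -> total=11
Click 4 (1,4) count=1: revealed 0 new [(none)] -> total=11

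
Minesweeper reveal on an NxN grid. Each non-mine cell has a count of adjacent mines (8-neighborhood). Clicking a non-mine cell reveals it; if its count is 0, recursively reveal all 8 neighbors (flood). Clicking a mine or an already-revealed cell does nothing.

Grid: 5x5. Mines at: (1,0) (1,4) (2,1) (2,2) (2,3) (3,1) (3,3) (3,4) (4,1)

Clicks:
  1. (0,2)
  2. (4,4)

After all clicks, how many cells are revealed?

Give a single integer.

Answer: 7

Derivation:
Click 1 (0,2) count=0: revealed 6 new [(0,1) (0,2) (0,3) (1,1) (1,2) (1,3)] -> total=6
Click 2 (4,4) count=2: revealed 1 new [(4,4)] -> total=7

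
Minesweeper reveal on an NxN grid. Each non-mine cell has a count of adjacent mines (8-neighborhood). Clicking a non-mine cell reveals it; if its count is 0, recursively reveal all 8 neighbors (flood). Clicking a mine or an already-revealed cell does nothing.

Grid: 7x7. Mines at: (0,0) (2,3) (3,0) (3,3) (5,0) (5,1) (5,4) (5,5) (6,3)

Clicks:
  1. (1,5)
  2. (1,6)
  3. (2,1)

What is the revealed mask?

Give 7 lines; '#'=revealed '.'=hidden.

Click 1 (1,5) count=0: revealed 21 new [(0,1) (0,2) (0,3) (0,4) (0,5) (0,6) (1,1) (1,2) (1,3) (1,4) (1,5) (1,6) (2,4) (2,5) (2,6) (3,4) (3,5) (3,6) (4,4) (4,5) (4,6)] -> total=21
Click 2 (1,6) count=0: revealed 0 new [(none)] -> total=21
Click 3 (2,1) count=1: revealed 1 new [(2,1)] -> total=22

Answer: .######
.######
.#..###
....###
....###
.......
.......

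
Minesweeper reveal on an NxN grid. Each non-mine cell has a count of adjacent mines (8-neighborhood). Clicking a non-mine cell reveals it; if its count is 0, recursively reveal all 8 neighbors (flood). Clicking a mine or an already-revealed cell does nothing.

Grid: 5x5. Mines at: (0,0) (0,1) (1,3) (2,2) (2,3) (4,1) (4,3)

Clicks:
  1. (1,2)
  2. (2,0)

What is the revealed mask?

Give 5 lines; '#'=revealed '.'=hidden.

Answer: .....
###..
##...
##...
.....

Derivation:
Click 1 (1,2) count=4: revealed 1 new [(1,2)] -> total=1
Click 2 (2,0) count=0: revealed 6 new [(1,0) (1,1) (2,0) (2,1) (3,0) (3,1)] -> total=7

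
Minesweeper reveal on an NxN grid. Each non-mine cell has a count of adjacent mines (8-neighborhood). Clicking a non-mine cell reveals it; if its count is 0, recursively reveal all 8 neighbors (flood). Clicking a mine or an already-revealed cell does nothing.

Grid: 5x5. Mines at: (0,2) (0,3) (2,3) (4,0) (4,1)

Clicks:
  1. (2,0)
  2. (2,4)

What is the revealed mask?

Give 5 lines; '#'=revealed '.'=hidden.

Click 1 (2,0) count=0: revealed 11 new [(0,0) (0,1) (1,0) (1,1) (1,2) (2,0) (2,1) (2,2) (3,0) (3,1) (3,2)] -> total=11
Click 2 (2,4) count=1: revealed 1 new [(2,4)] -> total=12

Answer: ##...
###..
###.#
###..
.....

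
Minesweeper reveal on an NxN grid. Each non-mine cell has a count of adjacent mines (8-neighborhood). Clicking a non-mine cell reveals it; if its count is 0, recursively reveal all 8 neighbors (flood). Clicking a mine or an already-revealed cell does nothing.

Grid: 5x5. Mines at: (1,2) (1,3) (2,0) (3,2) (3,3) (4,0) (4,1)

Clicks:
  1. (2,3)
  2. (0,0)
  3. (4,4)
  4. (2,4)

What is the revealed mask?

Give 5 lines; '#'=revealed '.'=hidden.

Click 1 (2,3) count=4: revealed 1 new [(2,3)] -> total=1
Click 2 (0,0) count=0: revealed 4 new [(0,0) (0,1) (1,0) (1,1)] -> total=5
Click 3 (4,4) count=1: revealed 1 new [(4,4)] -> total=6
Click 4 (2,4) count=2: revealed 1 new [(2,4)] -> total=7

Answer: ##...
##...
...##
.....
....#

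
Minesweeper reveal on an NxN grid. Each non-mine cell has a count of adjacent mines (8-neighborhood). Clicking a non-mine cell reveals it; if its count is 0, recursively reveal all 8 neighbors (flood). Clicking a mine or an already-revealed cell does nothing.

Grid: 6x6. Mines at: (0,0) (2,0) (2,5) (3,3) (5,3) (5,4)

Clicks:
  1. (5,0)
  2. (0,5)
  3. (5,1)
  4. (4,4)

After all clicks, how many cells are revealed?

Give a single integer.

Answer: 24

Derivation:
Click 1 (5,0) count=0: revealed 9 new [(3,0) (3,1) (3,2) (4,0) (4,1) (4,2) (5,0) (5,1) (5,2)] -> total=9
Click 2 (0,5) count=0: revealed 14 new [(0,1) (0,2) (0,3) (0,4) (0,5) (1,1) (1,2) (1,3) (1,4) (1,5) (2,1) (2,2) (2,3) (2,4)] -> total=23
Click 3 (5,1) count=0: revealed 0 new [(none)] -> total=23
Click 4 (4,4) count=3: revealed 1 new [(4,4)] -> total=24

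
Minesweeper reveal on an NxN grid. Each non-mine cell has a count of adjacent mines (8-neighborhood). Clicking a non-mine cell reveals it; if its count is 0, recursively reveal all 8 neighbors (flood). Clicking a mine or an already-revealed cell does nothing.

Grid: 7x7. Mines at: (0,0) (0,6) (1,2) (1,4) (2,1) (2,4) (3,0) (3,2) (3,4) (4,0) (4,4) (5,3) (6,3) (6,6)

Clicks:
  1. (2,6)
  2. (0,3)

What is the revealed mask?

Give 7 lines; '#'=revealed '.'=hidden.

Click 1 (2,6) count=0: revealed 10 new [(1,5) (1,6) (2,5) (2,6) (3,5) (3,6) (4,5) (4,6) (5,5) (5,6)] -> total=10
Click 2 (0,3) count=2: revealed 1 new [(0,3)] -> total=11

Answer: ...#...
.....##
.....##
.....##
.....##
.....##
.......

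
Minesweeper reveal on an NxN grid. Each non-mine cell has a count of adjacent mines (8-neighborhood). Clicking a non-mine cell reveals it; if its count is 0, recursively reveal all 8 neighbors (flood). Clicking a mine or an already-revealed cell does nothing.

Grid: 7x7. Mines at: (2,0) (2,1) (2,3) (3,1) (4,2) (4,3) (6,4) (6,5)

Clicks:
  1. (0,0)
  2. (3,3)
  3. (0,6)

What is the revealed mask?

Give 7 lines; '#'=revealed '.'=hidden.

Click 1 (0,0) count=0: revealed 26 new [(0,0) (0,1) (0,2) (0,3) (0,4) (0,5) (0,6) (1,0) (1,1) (1,2) (1,3) (1,4) (1,5) (1,6) (2,4) (2,5) (2,6) (3,4) (3,5) (3,6) (4,4) (4,5) (4,6) (5,4) (5,5) (5,6)] -> total=26
Click 2 (3,3) count=3: revealed 1 new [(3,3)] -> total=27
Click 3 (0,6) count=0: revealed 0 new [(none)] -> total=27

Answer: #######
#######
....###
...####
....###
....###
.......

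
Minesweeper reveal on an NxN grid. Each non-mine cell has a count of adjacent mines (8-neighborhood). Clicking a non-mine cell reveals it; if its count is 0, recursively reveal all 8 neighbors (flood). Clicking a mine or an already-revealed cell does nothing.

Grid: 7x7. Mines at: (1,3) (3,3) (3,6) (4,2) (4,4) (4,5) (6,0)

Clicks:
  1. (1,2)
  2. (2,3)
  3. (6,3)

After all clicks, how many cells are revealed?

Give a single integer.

Answer: 14

Derivation:
Click 1 (1,2) count=1: revealed 1 new [(1,2)] -> total=1
Click 2 (2,3) count=2: revealed 1 new [(2,3)] -> total=2
Click 3 (6,3) count=0: revealed 12 new [(5,1) (5,2) (5,3) (5,4) (5,5) (5,6) (6,1) (6,2) (6,3) (6,4) (6,5) (6,6)] -> total=14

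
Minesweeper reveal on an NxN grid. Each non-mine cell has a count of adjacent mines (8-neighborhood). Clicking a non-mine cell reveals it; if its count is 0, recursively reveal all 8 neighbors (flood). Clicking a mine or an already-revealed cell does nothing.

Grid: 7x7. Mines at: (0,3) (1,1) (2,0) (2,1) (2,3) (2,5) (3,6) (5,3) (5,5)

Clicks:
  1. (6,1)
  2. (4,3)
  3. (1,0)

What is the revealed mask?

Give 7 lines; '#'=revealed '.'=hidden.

Answer: .......
#......
.......
###....
####...
###....
###....

Derivation:
Click 1 (6,1) count=0: revealed 12 new [(3,0) (3,1) (3,2) (4,0) (4,1) (4,2) (5,0) (5,1) (5,2) (6,0) (6,1) (6,2)] -> total=12
Click 2 (4,3) count=1: revealed 1 new [(4,3)] -> total=13
Click 3 (1,0) count=3: revealed 1 new [(1,0)] -> total=14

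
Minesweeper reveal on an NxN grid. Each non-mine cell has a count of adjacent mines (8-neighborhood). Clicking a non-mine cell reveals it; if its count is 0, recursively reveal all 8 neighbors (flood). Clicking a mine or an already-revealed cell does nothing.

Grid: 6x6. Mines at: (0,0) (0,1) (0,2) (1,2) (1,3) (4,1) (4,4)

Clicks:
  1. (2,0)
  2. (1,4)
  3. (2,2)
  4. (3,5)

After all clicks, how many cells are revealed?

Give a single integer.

Answer: 9

Derivation:
Click 1 (2,0) count=0: revealed 6 new [(1,0) (1,1) (2,0) (2,1) (3,0) (3,1)] -> total=6
Click 2 (1,4) count=1: revealed 1 new [(1,4)] -> total=7
Click 3 (2,2) count=2: revealed 1 new [(2,2)] -> total=8
Click 4 (3,5) count=1: revealed 1 new [(3,5)] -> total=9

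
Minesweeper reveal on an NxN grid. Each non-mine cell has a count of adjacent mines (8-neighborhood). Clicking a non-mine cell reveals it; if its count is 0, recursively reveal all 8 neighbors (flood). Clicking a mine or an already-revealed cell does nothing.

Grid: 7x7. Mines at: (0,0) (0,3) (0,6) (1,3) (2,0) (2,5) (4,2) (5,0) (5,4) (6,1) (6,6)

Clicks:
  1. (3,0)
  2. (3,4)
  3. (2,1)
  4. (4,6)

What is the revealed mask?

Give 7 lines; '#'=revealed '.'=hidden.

Answer: .......
.......
.#.....
#...###
.....##
.....##
.......

Derivation:
Click 1 (3,0) count=1: revealed 1 new [(3,0)] -> total=1
Click 2 (3,4) count=1: revealed 1 new [(3,4)] -> total=2
Click 3 (2,1) count=1: revealed 1 new [(2,1)] -> total=3
Click 4 (4,6) count=0: revealed 6 new [(3,5) (3,6) (4,5) (4,6) (5,5) (5,6)] -> total=9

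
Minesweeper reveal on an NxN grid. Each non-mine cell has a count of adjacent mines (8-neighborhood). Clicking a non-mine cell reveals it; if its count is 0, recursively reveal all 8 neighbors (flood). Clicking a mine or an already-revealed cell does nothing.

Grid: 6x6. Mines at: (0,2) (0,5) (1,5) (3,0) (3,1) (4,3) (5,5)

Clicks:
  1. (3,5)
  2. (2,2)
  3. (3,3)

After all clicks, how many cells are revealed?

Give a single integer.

Answer: 8

Derivation:
Click 1 (3,5) count=0: revealed 6 new [(2,4) (2,5) (3,4) (3,5) (4,4) (4,5)] -> total=6
Click 2 (2,2) count=1: revealed 1 new [(2,2)] -> total=7
Click 3 (3,3) count=1: revealed 1 new [(3,3)] -> total=8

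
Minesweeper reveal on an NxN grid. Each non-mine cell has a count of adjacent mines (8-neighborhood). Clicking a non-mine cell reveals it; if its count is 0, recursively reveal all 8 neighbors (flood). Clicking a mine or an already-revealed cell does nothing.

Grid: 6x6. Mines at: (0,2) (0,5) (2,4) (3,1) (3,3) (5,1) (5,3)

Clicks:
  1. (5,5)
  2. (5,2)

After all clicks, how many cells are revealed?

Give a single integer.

Click 1 (5,5) count=0: revealed 6 new [(3,4) (3,5) (4,4) (4,5) (5,4) (5,5)] -> total=6
Click 2 (5,2) count=2: revealed 1 new [(5,2)] -> total=7

Answer: 7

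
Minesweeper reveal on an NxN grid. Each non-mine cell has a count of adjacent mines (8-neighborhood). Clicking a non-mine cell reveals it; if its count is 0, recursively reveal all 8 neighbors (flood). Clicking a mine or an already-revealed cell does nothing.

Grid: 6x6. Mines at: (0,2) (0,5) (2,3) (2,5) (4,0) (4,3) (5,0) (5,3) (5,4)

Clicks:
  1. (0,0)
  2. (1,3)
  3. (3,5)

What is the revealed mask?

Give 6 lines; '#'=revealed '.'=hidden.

Answer: ##....
####..
###...
###..#
......
......

Derivation:
Click 1 (0,0) count=0: revealed 11 new [(0,0) (0,1) (1,0) (1,1) (1,2) (2,0) (2,1) (2,2) (3,0) (3,1) (3,2)] -> total=11
Click 2 (1,3) count=2: revealed 1 new [(1,3)] -> total=12
Click 3 (3,5) count=1: revealed 1 new [(3,5)] -> total=13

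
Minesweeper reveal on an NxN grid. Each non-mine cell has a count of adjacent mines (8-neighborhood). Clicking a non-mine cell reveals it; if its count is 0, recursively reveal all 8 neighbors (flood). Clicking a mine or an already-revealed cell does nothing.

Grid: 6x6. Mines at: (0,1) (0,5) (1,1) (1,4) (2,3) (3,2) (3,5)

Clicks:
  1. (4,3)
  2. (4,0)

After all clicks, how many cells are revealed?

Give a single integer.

Click 1 (4,3) count=1: revealed 1 new [(4,3)] -> total=1
Click 2 (4,0) count=0: revealed 15 new [(2,0) (2,1) (3,0) (3,1) (4,0) (4,1) (4,2) (4,4) (4,5) (5,0) (5,1) (5,2) (5,3) (5,4) (5,5)] -> total=16

Answer: 16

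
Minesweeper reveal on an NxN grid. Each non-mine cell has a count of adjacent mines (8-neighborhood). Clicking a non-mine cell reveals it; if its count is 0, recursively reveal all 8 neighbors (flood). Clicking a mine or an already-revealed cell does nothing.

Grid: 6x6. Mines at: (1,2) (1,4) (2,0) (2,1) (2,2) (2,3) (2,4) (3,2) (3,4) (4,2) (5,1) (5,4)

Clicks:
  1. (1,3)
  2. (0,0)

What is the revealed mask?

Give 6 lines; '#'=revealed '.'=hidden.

Click 1 (1,3) count=5: revealed 1 new [(1,3)] -> total=1
Click 2 (0,0) count=0: revealed 4 new [(0,0) (0,1) (1,0) (1,1)] -> total=5

Answer: ##....
##.#..
......
......
......
......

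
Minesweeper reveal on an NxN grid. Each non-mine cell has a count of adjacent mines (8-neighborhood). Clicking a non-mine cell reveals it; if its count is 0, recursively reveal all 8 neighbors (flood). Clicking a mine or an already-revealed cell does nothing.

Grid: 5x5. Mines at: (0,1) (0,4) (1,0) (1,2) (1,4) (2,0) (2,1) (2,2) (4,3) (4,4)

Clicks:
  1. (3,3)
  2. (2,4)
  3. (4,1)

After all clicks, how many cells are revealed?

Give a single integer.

Click 1 (3,3) count=3: revealed 1 new [(3,3)] -> total=1
Click 2 (2,4) count=1: revealed 1 new [(2,4)] -> total=2
Click 3 (4,1) count=0: revealed 6 new [(3,0) (3,1) (3,2) (4,0) (4,1) (4,2)] -> total=8

Answer: 8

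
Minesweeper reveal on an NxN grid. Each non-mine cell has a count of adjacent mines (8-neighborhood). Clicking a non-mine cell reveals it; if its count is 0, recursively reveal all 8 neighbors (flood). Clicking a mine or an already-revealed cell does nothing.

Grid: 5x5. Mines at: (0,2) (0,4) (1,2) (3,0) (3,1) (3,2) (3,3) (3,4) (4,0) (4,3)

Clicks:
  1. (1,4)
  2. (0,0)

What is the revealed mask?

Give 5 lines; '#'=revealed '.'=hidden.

Click 1 (1,4) count=1: revealed 1 new [(1,4)] -> total=1
Click 2 (0,0) count=0: revealed 6 new [(0,0) (0,1) (1,0) (1,1) (2,0) (2,1)] -> total=7

Answer: ##...
##..#
##...
.....
.....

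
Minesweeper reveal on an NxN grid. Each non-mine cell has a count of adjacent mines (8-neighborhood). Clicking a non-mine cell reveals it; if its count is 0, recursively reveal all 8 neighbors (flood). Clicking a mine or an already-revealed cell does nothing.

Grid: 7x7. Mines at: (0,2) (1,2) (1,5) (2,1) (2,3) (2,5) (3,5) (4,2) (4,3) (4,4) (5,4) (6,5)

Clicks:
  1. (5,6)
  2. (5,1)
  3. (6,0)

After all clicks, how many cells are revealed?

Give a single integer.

Answer: 13

Derivation:
Click 1 (5,6) count=1: revealed 1 new [(5,6)] -> total=1
Click 2 (5,1) count=1: revealed 1 new [(5,1)] -> total=2
Click 3 (6,0) count=0: revealed 11 new [(3,0) (3,1) (4,0) (4,1) (5,0) (5,2) (5,3) (6,0) (6,1) (6,2) (6,3)] -> total=13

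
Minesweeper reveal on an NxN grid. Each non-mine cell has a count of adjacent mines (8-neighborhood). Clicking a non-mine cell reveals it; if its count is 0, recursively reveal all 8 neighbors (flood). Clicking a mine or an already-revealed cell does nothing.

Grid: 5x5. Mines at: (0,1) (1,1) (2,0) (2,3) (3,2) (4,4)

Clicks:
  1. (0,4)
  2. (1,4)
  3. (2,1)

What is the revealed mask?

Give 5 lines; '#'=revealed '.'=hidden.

Click 1 (0,4) count=0: revealed 6 new [(0,2) (0,3) (0,4) (1,2) (1,3) (1,4)] -> total=6
Click 2 (1,4) count=1: revealed 0 new [(none)] -> total=6
Click 3 (2,1) count=3: revealed 1 new [(2,1)] -> total=7

Answer: ..###
..###
.#...
.....
.....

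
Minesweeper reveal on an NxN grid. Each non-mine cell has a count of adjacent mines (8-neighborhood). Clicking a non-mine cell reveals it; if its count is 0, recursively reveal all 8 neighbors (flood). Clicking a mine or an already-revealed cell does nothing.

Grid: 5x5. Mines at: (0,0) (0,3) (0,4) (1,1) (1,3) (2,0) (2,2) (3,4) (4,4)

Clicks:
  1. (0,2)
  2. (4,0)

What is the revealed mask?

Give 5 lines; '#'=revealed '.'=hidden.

Click 1 (0,2) count=3: revealed 1 new [(0,2)] -> total=1
Click 2 (4,0) count=0: revealed 8 new [(3,0) (3,1) (3,2) (3,3) (4,0) (4,1) (4,2) (4,3)] -> total=9

Answer: ..#..
.....
.....
####.
####.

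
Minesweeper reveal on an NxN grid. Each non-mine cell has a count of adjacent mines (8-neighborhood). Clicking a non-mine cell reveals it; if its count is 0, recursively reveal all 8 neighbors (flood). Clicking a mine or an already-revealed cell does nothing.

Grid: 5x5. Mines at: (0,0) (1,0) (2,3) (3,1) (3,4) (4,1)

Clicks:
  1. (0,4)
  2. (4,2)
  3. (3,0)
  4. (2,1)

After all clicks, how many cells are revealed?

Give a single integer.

Click 1 (0,4) count=0: revealed 8 new [(0,1) (0,2) (0,3) (0,4) (1,1) (1,2) (1,3) (1,4)] -> total=8
Click 2 (4,2) count=2: revealed 1 new [(4,2)] -> total=9
Click 3 (3,0) count=2: revealed 1 new [(3,0)] -> total=10
Click 4 (2,1) count=2: revealed 1 new [(2,1)] -> total=11

Answer: 11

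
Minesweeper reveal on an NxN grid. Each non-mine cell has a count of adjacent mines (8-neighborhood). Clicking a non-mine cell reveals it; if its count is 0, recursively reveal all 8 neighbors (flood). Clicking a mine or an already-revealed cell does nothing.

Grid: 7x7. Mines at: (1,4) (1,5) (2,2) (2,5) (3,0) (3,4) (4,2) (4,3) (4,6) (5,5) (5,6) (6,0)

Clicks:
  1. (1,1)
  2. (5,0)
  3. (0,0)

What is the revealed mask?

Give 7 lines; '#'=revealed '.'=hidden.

Answer: ####...
####...
##.....
.......
.......
#......
.......

Derivation:
Click 1 (1,1) count=1: revealed 1 new [(1,1)] -> total=1
Click 2 (5,0) count=1: revealed 1 new [(5,0)] -> total=2
Click 3 (0,0) count=0: revealed 9 new [(0,0) (0,1) (0,2) (0,3) (1,0) (1,2) (1,3) (2,0) (2,1)] -> total=11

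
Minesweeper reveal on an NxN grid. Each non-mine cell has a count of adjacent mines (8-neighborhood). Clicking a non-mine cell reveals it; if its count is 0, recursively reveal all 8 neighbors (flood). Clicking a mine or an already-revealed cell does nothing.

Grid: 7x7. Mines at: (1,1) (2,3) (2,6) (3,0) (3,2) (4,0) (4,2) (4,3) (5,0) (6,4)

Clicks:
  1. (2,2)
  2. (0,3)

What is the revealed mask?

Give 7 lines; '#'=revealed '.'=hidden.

Answer: ..#####
..#####
..#....
.......
.......
.......
.......

Derivation:
Click 1 (2,2) count=3: revealed 1 new [(2,2)] -> total=1
Click 2 (0,3) count=0: revealed 10 new [(0,2) (0,3) (0,4) (0,5) (0,6) (1,2) (1,3) (1,4) (1,5) (1,6)] -> total=11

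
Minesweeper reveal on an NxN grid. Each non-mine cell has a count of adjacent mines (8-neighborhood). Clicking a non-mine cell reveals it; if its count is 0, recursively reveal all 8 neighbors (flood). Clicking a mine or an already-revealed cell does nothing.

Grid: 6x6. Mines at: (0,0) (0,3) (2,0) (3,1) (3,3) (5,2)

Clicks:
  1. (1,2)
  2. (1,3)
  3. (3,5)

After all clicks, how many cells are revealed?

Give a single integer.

Answer: 16

Derivation:
Click 1 (1,2) count=1: revealed 1 new [(1,2)] -> total=1
Click 2 (1,3) count=1: revealed 1 new [(1,3)] -> total=2
Click 3 (3,5) count=0: revealed 14 new [(0,4) (0,5) (1,4) (1,5) (2,4) (2,5) (3,4) (3,5) (4,3) (4,4) (4,5) (5,3) (5,4) (5,5)] -> total=16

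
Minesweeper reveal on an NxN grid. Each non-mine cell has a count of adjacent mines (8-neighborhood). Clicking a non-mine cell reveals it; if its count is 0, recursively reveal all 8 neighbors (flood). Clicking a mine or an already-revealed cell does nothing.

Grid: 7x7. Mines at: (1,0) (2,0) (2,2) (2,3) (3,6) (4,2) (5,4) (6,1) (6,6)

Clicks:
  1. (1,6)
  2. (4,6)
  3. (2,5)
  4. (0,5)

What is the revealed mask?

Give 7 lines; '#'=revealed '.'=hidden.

Click 1 (1,6) count=0: revealed 15 new [(0,1) (0,2) (0,3) (0,4) (0,5) (0,6) (1,1) (1,2) (1,3) (1,4) (1,5) (1,6) (2,4) (2,5) (2,6)] -> total=15
Click 2 (4,6) count=1: revealed 1 new [(4,6)] -> total=16
Click 3 (2,5) count=1: revealed 0 new [(none)] -> total=16
Click 4 (0,5) count=0: revealed 0 new [(none)] -> total=16

Answer: .######
.######
....###
.......
......#
.......
.......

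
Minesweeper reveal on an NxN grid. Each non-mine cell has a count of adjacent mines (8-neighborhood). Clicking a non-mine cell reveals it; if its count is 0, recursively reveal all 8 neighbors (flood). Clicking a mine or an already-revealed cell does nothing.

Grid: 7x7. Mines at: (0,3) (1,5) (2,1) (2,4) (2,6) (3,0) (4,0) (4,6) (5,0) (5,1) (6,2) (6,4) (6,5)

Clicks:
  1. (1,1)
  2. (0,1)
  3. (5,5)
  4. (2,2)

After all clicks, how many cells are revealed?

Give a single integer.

Click 1 (1,1) count=1: revealed 1 new [(1,1)] -> total=1
Click 2 (0,1) count=0: revealed 5 new [(0,0) (0,1) (0,2) (1,0) (1,2)] -> total=6
Click 3 (5,5) count=3: revealed 1 new [(5,5)] -> total=7
Click 4 (2,2) count=1: revealed 1 new [(2,2)] -> total=8

Answer: 8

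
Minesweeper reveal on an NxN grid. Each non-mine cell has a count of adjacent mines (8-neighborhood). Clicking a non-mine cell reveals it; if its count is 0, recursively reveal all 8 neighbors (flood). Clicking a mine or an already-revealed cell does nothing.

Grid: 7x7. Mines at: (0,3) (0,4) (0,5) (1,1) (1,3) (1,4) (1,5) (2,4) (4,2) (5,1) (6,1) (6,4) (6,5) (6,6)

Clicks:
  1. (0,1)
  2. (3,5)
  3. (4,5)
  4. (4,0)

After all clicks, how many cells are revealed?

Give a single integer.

Answer: 16

Derivation:
Click 1 (0,1) count=1: revealed 1 new [(0,1)] -> total=1
Click 2 (3,5) count=1: revealed 1 new [(3,5)] -> total=2
Click 3 (4,5) count=0: revealed 13 new [(2,5) (2,6) (3,3) (3,4) (3,6) (4,3) (4,4) (4,5) (4,6) (5,3) (5,4) (5,5) (5,6)] -> total=15
Click 4 (4,0) count=1: revealed 1 new [(4,0)] -> total=16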